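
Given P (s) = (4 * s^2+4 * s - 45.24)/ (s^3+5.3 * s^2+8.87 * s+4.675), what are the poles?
Set denominator = 0: s^3 + 5.3*s^2 + 8.87*s + 4.675 = (s + 2.5)(s + 1.7)(s + 1.1) = 0 → Poles: -1.1, -1.7, -2.5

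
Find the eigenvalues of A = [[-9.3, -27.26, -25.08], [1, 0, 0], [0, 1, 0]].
Eigenvalues solve det(λI - A) = 0.
Characteristic polynomial: λ^3 + 9.3*λ^2 + 27.26*λ + 25.08 = 0.
Factor: (λ + 3)(λ + 1.9)(λ + 4.4) = 0.
Roots: -1.9, -3, -4.4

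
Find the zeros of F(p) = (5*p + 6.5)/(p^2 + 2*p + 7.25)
Set numerator = 0: 5*p + 6.5 = 0 → Zeros: -1.3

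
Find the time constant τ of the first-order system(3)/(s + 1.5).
First-order system: τ = -1/pole. Pole = -1.5. τ = -1/(-1.5) = 0.6667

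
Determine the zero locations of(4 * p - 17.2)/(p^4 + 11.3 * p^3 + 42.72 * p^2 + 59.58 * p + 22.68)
Set numerator = 0: 4*p - 17.2 = 0 → Zeros: 4.3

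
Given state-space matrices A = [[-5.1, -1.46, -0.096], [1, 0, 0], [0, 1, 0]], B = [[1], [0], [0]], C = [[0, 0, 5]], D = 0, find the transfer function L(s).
L(s) = C(sI - A)⁻¹B + D.
Characteristic polynomial det(sI - A) = s^3 + 5.1*s^2 + 1.46*s + 0.096.
Numerator from C·adj(sI-A)·B + D·det(sI-A) = 5.
L(s) = (5)/(s^3 + 5.1*s^2 + 1.46*s + 0.096)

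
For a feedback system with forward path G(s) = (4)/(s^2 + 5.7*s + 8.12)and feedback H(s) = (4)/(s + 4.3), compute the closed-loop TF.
Closed-loop T = G/(1+GH).
Numerator: G_num * H_den = 4*s + 17.2.
Denominator: G_den * H_den + G_num * H_num = (s^3 + 10*s^2 + 32.63*s + 34.916) + (16) = s^3 + 10*s^2 + 32.63*s + 50.916.
T(s) = (4*s + 17.2)/(s^3 + 10*s^2 + 32.63*s + 50.916)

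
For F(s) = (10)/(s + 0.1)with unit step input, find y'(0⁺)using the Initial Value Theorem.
IVT: y'(0⁺) = lim_{s→∞} s²·Y(s) = lim_{s→∞} s·F(s).
deg(num) = 0, deg(den) = 1, relative degree = 1, so s·F(s) → (leading num)/(leading den) = 10/1 = 10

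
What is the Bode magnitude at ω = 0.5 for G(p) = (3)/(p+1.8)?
Substitute p = j*0.5: G(j0.5) = 1.54728 - 0.429799j.
|G(j0.5)| = sqrt(Re² + Im²) = 1.606.
20*log₁₀(1.606) = 4.11 dB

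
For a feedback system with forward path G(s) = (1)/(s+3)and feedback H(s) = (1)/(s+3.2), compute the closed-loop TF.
Closed-loop T = G/(1+GH).
Numerator: G_num * H_den = s + 3.2.
Denominator: G_den * H_den + G_num * H_num = (s^2 + 6.2*s + 9.6) + (1) = s^2 + 6.2*s + 10.6.
T(s) = (s + 3.2)/(s^2 + 6.2*s + 10.6)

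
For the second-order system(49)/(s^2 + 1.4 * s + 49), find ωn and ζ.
Standard form: ωn²/(s²+2ζωn·s+ωn²).
const=49=ωn² → ωn=7, s coeff=1.4=2ζωn → ζ=0.1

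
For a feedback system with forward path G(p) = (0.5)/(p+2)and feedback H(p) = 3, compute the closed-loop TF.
Closed-loop T = G/(1+GH).
Numerator: G_num * H_den = 0.5.
Denominator: G_den * H_den + G_num * H_num = (p + 2) + (1.5) = p + 3.5.
T(p) = (0.5)/(p + 3.5)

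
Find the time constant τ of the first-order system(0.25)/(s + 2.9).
First-order system: τ = -1/pole. Pole = -2.9. τ = -1/(-2.9) = 0.3448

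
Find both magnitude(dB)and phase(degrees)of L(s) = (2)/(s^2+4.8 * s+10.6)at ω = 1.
Substitute s = j*1: L(j1) = 0.166667 - 0.0833333j.
|L| = 20*log₁₀(sqrt(Re²+Im²)) = -14.59 dB.
∠L = atan2(Im, Re) = -26.57°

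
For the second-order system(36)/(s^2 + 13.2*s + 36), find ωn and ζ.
Standard form: ωn²/(s²+2ζωn·s+ωn²).
const=36=ωn² → ωn=6, s coeff=13.2=2ζωn → ζ=1.1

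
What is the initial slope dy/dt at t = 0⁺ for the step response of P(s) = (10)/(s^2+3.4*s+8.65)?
IVT: y'(0⁺) = lim_{s→∞} s²·Y(s) = lim_{s→∞} s·P(s).
deg(num) = 0, deg(den) = 2, relative degree = 2 ≥ 2, so s·P(s) → 0. Initial slope = 0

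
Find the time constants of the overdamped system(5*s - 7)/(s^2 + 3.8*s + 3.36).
Overdamped: real poles at -2.4, -1.4. τ = -1/pole → τ₁ = 0.4167, τ₂ = 0.7143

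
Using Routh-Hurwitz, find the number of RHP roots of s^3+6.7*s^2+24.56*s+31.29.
Routh array:
s^3: [1, 24.56]; s^2: [6.7, 31.29]; s^1: [19.8899]; s^0: [31.29]
First column: [1, 6.7, 19.8899, 31.29]. Sign changes = RHP roots = 0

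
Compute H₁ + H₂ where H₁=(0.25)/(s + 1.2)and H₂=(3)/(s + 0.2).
Parallel: H = H₁ + H₂ = (n₁·d₂ + n₂·d₁)/(d₁·d₂).
n₁·d₂ = 0.25*s + 0.05. n₂·d₁ = 3*s + 3.6. Sum = 3.25*s + 3.65. d₁·d₂ = s^2 + 1.4*s + 0.24.
H(s) = (3.25*s + 3.65)/(s^2 + 1.4*s + 0.24)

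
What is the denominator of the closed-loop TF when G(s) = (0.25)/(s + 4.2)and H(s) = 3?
Characteristic poly = G_den * H_den + G_num * H_num = (s + 4.2) + (0.75) = s + 4.95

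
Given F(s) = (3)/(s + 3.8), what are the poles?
Set denominator = 0: s + 3.8 = 0 → Poles: -3.8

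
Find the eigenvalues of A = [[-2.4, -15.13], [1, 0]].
Eigenvalues solve det(λI - A) = 0.
Characteristic polynomial: λ^2 + 2.4*λ + 15.13 = 0.
Roots: -1.2 + 3.7j, -1.2 - 3.7j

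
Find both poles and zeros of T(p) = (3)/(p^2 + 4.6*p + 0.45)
Set denominator = 0: p^2 + 4.6*p + 0.45 = (p + 4.5)(p + 0.1) = 0 → Poles: -0.1, -4.5
Numerator is a nonzero constant (3) → Zeros: none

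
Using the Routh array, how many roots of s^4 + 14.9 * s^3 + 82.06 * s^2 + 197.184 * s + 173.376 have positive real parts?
Routh array:
s^4: [1, 82.06, 173.376]; s^3: [14.9, 197.184]; s^2: [68.8262, 173.376]; s^1: [159.65]; s^0: [173.376]
First column: [1, 14.9, 68.8262, 159.65, 173.376]. Sign changes = RHP roots = 0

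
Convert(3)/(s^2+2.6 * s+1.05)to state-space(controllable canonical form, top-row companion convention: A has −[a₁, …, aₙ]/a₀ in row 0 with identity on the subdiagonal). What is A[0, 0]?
Reachable canonical form for den = s^2 + 2.6*s + 1.05: top row of A = -[a₁,a₂,...,aₙ]/a₀, ones on the subdiagonal, zeros elsewhere.
A = [[-2.6, -1.05], [1, 0]].
A[0,0] = -2.6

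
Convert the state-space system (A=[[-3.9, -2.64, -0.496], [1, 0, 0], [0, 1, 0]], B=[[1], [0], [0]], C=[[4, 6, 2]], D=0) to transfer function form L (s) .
L(s) = C(sI - A)⁻¹B + D.
Characteristic polynomial det(sI - A) = s^3 + 3.9*s^2 + 2.64*s + 0.496.
Numerator from C·adj(sI-A)·B + D·det(sI-A) = 4*s^2 + 6*s + 2.
L(s) = (4*s^2 + 6*s + 2)/(s^3 + 3.9*s^2 + 2.64*s + 0.496)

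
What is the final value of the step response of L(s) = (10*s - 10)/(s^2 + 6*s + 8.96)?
FVT: lim_{t→∞} y(t) = lim_{s→0} s*Y(s) where Y(s) = L(s)/s.
= lim_{s→0} L(s) = L(0) = num(0)/den(0) = -10/8.96 = -1.116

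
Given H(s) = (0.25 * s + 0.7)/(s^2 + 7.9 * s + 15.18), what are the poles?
Set denominator = 0: s^2 + 7.9*s + 15.18 = (s + 4.6)(s + 3.3) = 0 → Poles: -3.3, -4.6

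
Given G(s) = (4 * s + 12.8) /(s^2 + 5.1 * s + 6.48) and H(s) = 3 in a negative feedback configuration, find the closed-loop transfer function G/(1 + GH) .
Closed-loop T = G/(1+GH).
Numerator: G_num * H_den = 4*s + 12.8.
Denominator: G_den * H_den + G_num * H_num = (s^2 + 5.1*s + 6.48) + (12*s + 38.4) = s^2 + 17.1*s + 44.88.
T(s) = (4*s + 12.8)/(s^2 + 17.1*s + 44.88)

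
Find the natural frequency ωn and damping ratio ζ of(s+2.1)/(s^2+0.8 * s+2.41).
Underdamped: complex pole -0.4 + 1.5j. ωn = |pole| = 1.552, ζ = -Re(pole)/ωn = 0.2577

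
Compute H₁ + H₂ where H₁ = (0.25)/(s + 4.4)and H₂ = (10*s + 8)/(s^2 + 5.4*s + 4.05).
Parallel: H = H₁ + H₂ = (n₁·d₂ + n₂·d₁)/(d₁·d₂).
n₁·d₂ = 0.25*s^2 + 1.35*s + 1.0125. n₂·d₁ = 10*s^2 + 52*s + 35.2. Sum = 10.25*s^2 + 53.35*s + 36.2125. d₁·d₂ = s^3 + 9.8*s^2 + 27.81*s + 17.82.
H(s) = (10.25*s^2 + 53.35*s + 36.2125)/(s^3 + 9.8*s^2 + 27.81*s + 17.82)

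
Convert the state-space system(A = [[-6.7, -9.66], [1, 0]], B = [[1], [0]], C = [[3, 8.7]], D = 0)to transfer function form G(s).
G(s) = C(sI - A)⁻¹B + D.
Characteristic polynomial det(sI - A) = s^2 + 6.7*s + 9.66.
Numerator from C·adj(sI-A)·B + D·det(sI-A) = 3*s + 8.7.
G(s) = (3*s + 8.7)/(s^2 + 6.7*s + 9.66)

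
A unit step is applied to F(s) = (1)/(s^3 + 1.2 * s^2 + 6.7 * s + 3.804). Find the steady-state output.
FVT: lim_{t→∞} y(t) = lim_{s→0} s*Y(s) where Y(s) = F(s)/s.
= lim_{s→0} F(s) = F(0) = num(0)/den(0) = 1/3.804 = 0.2629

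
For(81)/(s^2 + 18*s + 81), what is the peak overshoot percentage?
Standard form: ωn²/(s²+2ζωn·s+ωn²) → ωn = 9, ζ = 1.
ζ ≥ 1, so the response is non-oscillatory: peak overshoot = 0%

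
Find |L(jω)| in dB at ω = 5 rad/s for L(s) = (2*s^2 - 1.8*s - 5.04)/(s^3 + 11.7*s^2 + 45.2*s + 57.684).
Substitute s = j*5: L(j5) = 0.18389 + 0.117423j.
|L(j5)| = sqrt(Re² + Im²) = 0.2182.
20*log₁₀(0.2182) = -13.22 dB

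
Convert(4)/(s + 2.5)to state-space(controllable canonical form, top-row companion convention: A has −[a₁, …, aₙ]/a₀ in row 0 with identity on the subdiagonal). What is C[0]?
Reachable canonical form: C = numerator coefficients (right-aligned, zero-padded to length n).
num = 4, C = [[4]].
C[0] = 4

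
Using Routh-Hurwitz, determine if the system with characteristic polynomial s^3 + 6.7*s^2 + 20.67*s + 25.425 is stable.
Routh array:
s^3: [1, 20.67]; s^2: [6.7, 25.425]; s^1: [16.8752]; s^0: [25.425]
First column: [1, 6.7, 16.8752, 25.425]. Sign changes = 0.
Yes, stable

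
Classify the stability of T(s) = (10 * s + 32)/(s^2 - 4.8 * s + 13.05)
Denominator: s^2 - 4.8*s + 13.05. Poles: 2.4 + 2.7j, 2.4 - 2.7j. Unstable (2 pole(s) in RHP)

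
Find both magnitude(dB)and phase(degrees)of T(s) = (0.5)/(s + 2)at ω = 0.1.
Substitute s = j*0.1: T(j0.1) = 0.249377 - 0.0124688j.
|T| = 20*log₁₀(sqrt(Re²+Im²)) = -12.05 dB.
∠T = atan2(Im, Re) = -2.86°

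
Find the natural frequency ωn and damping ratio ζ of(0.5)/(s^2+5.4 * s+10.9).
Underdamped: complex pole -2.7 + 1.9j. ωn = |pole| = 3.302, ζ = -Re(pole)/ωn = 0.8178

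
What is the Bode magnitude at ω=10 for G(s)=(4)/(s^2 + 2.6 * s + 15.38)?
Substitute s = j*10: G(j10) = -0.0431925 - 0.0132712j.
|G(j10)| = sqrt(Re² + Im²) = 0.04519.
20*log₁₀(0.04519) = -26.90 dB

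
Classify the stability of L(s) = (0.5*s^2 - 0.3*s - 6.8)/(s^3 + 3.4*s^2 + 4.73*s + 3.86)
Denominator: s^3 + 3.4*s^2 + 4.73*s + 3.86 = (s + 2)(s^2 + 1.4*s + 1.93). Poles: -0.7 + 1.2j, -0.7 - 1.2j, -2. Stable (all poles in LHP)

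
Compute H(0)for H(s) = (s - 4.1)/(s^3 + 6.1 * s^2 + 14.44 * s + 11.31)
DC gain = H(0) = num(0)/den(0) = -4.1/11.31 = -0.3625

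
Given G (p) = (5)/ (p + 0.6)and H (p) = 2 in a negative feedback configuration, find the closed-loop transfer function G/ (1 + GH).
Closed-loop T = G/(1+GH).
Numerator: G_num * H_den = 5.
Denominator: G_den * H_den + G_num * H_num = (p + 0.6) + (10) = p + 10.6.
T(p) = (5)/(p + 10.6)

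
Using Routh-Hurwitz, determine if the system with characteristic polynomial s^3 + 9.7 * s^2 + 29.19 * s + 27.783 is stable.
Routh array:
s^3: [1, 29.19]; s^2: [9.7, 27.783]; s^1: [26.3258]; s^0: [27.783]
First column: [1, 9.7, 26.3258, 27.783]. Sign changes = 0.
Yes, stable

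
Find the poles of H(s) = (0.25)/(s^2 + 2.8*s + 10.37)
Set denominator = 0: s^2 + 2.8*s + 10.37 = 0 → Poles: -1.4 + 2.9j, -1.4 - 2.9j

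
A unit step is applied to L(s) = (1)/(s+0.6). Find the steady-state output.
FVT: lim_{t→∞} y(t) = lim_{s→0} s*Y(s) where Y(s) = L(s)/s.
= lim_{s→0} L(s) = L(0) = num(0)/den(0) = 1/0.6 = 1.667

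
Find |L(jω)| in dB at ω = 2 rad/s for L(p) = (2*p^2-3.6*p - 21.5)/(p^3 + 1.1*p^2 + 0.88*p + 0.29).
Substitute p = j*2: L(j2) = 2.97643 - 2.76713j.
|L(j2)| = sqrt(Re² + Im²) = 4.064.
20*log₁₀(4.064) = 12.18 dB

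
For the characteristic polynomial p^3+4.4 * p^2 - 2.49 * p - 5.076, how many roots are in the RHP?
p^3 + 4.4*p^2 - 2.49*p - 5.076 = (p - 1.2)(p + 0.9)(p + 4.7). Poles: -0.9, -4.7, 1.2. RHP poles (Re>0): 1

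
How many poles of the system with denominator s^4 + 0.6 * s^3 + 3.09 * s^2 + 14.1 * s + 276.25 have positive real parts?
s^4 + 0.6*s^3 + 3.09*s^2 + 14.1*s + 276.25 = (s^2 - 5.2*s + 17)(s^2 + 5.8*s + 16.25). Poles: -2.9 + 2.8j, -2.9 - 2.8j, 2.6 + 3.2j, 2.6 - 3.2j. RHP poles (Re>0): 2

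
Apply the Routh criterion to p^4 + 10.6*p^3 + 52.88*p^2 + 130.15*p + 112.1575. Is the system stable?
Routh array:
p^4: [1, 52.88, 112.1575]; p^3: [10.6, 130.15]; p^2: [40.6017, 112.1575]; p^1: [100.869]; p^0: [112.1575]
First column: [1, 10.6, 40.6017, 100.869, 112.1575]. Sign changes = 0.
Yes, stable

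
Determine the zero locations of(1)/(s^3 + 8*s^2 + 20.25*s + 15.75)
Numerator is a nonzero constant (1) → Zeros: none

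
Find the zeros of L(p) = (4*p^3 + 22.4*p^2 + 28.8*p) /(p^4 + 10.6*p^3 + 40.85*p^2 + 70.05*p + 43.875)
Set numerator = 0: 4*p^3 + 22.4*p^2 + 28.8*p = 4*p(p + 2)(p + 3.6) = 0 → Zeros: -2, -3.6, 0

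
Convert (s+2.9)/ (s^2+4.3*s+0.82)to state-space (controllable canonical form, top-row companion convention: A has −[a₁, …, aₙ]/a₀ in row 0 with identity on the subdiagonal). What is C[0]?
Reachable canonical form: C = numerator coefficients (right-aligned, zero-padded to length n).
num = s + 2.9, C = [[1, 2.9]].
C[0] = 1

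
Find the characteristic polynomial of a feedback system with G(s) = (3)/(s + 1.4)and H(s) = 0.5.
Characteristic poly = G_den * H_den + G_num * H_num = (s + 1.4) + (1.5) = s + 2.9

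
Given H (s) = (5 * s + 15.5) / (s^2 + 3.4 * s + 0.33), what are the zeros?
Set numerator = 0: 5*s + 15.5 = 0 → Zeros: -3.1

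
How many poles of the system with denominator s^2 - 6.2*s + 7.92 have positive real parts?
s^2 - 6.2*s + 7.92 = (s - 1.8)(s - 4.4). Poles: 1.8, 4.4. RHP poles (Re>0): 2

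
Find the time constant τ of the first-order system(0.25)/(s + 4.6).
First-order system: τ = -1/pole. Pole = -4.6. τ = -1/(-4.6) = 0.2174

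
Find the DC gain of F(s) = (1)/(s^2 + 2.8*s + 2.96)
DC gain = F(0) = num(0)/den(0) = 1/2.96 = 0.3378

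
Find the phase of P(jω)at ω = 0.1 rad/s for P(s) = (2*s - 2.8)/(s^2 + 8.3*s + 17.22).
Substitute s = j*0.1: P(j0.1) = -0.161759 + 0.0194224j.
∠P(j0.1) = atan2(Im, Re) = atan2(0.0194224, -0.161759) = 173.15°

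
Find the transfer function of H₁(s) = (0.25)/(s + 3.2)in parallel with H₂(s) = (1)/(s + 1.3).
Parallel: H = H₁ + H₂ = (n₁·d₂ + n₂·d₁)/(d₁·d₂).
n₁·d₂ = 0.25*s + 0.325. n₂·d₁ = s + 3.2. Sum = 1.25*s + 3.525. d₁·d₂ = s^2 + 4.5*s + 4.16.
H(s) = (1.25*s + 3.525)/(s^2 + 4.5*s + 4.16)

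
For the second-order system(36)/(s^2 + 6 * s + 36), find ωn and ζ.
Standard form: ωn²/(s²+2ζωn·s+ωn²).
const=36=ωn² → ωn=6, s coeff=6=2ζωn → ζ=0.5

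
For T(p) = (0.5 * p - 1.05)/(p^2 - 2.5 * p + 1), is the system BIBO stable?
Denominator: p^2 - 2.5*p + 1 = (p - 2)(p - 0.5). Poles: 0.5, 2. All Re(p)<0: No (unstable)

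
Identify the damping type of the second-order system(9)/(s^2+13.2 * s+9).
Standard form: ωn²/(s²+2ζωn·s+ωn²) gives ωn=3, ζ=2.2.
Overdamped (ζ = 2.2 > 1)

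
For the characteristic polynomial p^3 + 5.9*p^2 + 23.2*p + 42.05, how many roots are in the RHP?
p^3 + 5.9*p^2 + 23.2*p + 42.05 = (p + 2.9)(p^2 + 3*p + 14.5). Poles: -1.5 + 3.5j, -1.5 - 3.5j, -2.9. RHP poles (Re>0): 0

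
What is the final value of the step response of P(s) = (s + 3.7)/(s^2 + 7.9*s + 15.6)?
FVT: lim_{t→∞} y(t) = lim_{s→0} s*Y(s) where Y(s) = P(s)/s.
= lim_{s→0} P(s) = P(0) = num(0)/den(0) = 3.7/15.6 = 0.2372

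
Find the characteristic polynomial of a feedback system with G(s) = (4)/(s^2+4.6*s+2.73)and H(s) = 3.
Characteristic poly = G_den * H_den + G_num * H_num = (s^2 + 4.6*s + 2.73) + (12) = s^2 + 4.6*s + 14.73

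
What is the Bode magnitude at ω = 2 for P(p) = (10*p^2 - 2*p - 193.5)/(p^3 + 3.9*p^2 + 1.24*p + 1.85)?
Substitute p = j*2: P(j2) = 14.7254 - 5.62066j.
|P(j2)| = sqrt(Re² + Im²) = 15.76.
20*log₁₀(15.76) = 23.95 dB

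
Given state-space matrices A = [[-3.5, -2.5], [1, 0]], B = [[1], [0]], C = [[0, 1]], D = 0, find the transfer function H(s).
H(s) = C(sI - A)⁻¹B + D.
Characteristic polynomial det(sI - A) = s^2 + 3.5*s + 2.5.
Numerator from C·adj(sI-A)·B + D·det(sI-A) = 1.
H(s) = (1)/(s^2 + 3.5*s + 2.5)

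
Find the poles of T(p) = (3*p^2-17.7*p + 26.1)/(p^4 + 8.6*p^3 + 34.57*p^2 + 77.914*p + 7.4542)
Set denominator = 0: p^4 + 8.6*p^3 + 34.57*p^2 + 77.914*p + 7.4542 = (p + 4.7)(p + 0.1)(p^2 + 3.8*p + 15.86) = 0 → Poles: -0.1, -1.9 + 3.5j, -1.9 - 3.5j, -4.7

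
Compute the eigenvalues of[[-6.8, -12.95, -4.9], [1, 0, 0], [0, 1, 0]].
Eigenvalues solve det(λI - A) = 0.
Characteristic polynomial: λ^3 + 6.8*λ^2 + 12.95*λ + 4.9 = 0.
Factor: (λ + 0.5)(λ + 2.8)(λ + 3.5) = 0.
Roots: -0.5, -2.8, -3.5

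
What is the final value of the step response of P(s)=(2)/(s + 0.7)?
FVT: lim_{t→∞} y(t) = lim_{s→0} s*Y(s) where Y(s) = P(s)/s.
= lim_{s→0} P(s) = P(0) = num(0)/den(0) = 2/0.7 = 2.857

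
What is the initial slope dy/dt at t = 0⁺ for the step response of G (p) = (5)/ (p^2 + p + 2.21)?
IVT: y'(0⁺) = lim_{p→∞} p²·Y(p) = lim_{p→∞} p·G(p).
deg(num) = 0, deg(den) = 2, relative degree = 2 ≥ 2, so p·G(p) → 0. Initial slope = 0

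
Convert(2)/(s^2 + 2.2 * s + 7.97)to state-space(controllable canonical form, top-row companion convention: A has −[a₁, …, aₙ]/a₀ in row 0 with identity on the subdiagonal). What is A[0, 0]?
Reachable canonical form for den = s^2 + 2.2*s + 7.97: top row of A = -[a₁,a₂,...,aₙ]/a₀, ones on the subdiagonal, zeros elsewhere.
A = [[-2.2, -7.97], [1, 0]].
A[0,0] = -2.2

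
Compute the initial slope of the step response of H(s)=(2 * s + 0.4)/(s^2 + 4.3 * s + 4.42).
IVT: y'(0⁺) = lim_{s→∞} s²·Y(s) = lim_{s→∞} s·H(s).
deg(num) = 1, deg(den) = 2, relative degree = 1, so s·H(s) → (leading num)/(leading den) = 2/1 = 2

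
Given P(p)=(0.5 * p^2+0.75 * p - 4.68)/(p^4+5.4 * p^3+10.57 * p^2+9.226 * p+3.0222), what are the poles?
Set denominator = 0: p^4 + 5.4*p^3 + 10.57*p^2 + 9.226*p + 3.0222 = (p + 2.3)(p + 0.9)(p^2 + 2.2*p + 1.46) = 0 → Poles: -0.9, -1.1 + 0.5j, -1.1 - 0.5j, -2.3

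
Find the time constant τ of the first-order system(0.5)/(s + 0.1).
First-order system: τ = -1/pole. Pole = -0.1. τ = -1/(-0.1) = 10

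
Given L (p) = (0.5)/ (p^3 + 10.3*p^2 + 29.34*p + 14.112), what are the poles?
Set denominator = 0: p^3 + 10.3*p^2 + 29.34*p + 14.112 = (p + 0.6)(p + 4.8)(p + 4.9) = 0 → Poles: -0.6, -4.8, -4.9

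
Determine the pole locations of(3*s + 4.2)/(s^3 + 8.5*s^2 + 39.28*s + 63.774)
Set denominator = 0: s^3 + 8.5*s^2 + 39.28*s + 63.774 = (s + 2.7)(s^2 + 5.8*s + 23.62) = 0 → Poles: -2.7, -2.9 + 3.9j, -2.9 - 3.9j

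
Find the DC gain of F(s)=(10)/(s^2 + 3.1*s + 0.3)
DC gain = F(0) = num(0)/den(0) = 10/0.3 = 33.33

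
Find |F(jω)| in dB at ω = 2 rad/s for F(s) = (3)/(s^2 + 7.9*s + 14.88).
Substitute s = j*2: F(j2) = 0.0886922 - 0.128799j.
|F(j2)| = sqrt(Re² + Im²) = 0.1564.
20*log₁₀(0.1564) = -16.12 dB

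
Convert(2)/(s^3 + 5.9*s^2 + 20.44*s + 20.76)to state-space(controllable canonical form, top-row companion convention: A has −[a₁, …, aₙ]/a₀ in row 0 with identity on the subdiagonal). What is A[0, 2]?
Reachable canonical form for den = s^3 + 5.9*s^2 + 20.44*s + 20.76: top row of A = -[a₁,a₂,...,aₙ]/a₀, ones on the subdiagonal, zeros elsewhere.
A = [[-5.9, -20.44, -20.76], [1, 0, 0], [0, 1, 0]].
A[0,2] = -20.76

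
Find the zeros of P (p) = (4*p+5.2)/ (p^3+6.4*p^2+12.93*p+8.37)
Set numerator = 0: 4*p + 5.2 = 0 → Zeros: -1.3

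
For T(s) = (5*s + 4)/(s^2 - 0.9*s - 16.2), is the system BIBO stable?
Denominator: s^2 - 0.9*s - 16.2 = (s - 4.5)(s + 3.6). Poles: -3.6, 4.5. All Re(p)<0: No (unstable)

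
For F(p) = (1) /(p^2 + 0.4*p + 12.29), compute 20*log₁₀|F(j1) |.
Substitute p = j*1: F(j1) = 0.0884629 - 0.0031342j.
|F(j1)| = sqrt(Re² + Im²) = 0.08852.
20*log₁₀(0.08852) = -21.06 dB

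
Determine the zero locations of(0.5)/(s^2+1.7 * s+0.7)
Numerator is a nonzero constant (0.5) → Zeros: none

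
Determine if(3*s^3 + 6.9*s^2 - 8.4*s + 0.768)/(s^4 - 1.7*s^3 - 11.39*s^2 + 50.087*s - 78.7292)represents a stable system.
Denominator: s^4 - 1.7*s^3 - 11.39*s^2 + 50.087*s - 78.7292 = (s - 2.9)(s + 4.4)(s^2 - 3.2*s + 6.17). Poles: -4.4, 1.6 + 1.9j, 1.6 - 1.9j, 2.9. All Re(p)<0: No (unstable)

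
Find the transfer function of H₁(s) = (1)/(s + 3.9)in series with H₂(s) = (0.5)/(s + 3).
Series: H = H₁ · H₂ = (n₁·n₂)/(d₁·d₂).
Num: n₁·n₂ = 0.5. Den: d₁·d₂ = s^2 + 6.9*s + 11.7.
H(s) = (0.5)/(s^2 + 6.9*s + 11.7)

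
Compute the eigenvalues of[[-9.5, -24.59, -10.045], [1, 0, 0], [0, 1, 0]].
Eigenvalues solve det(λI - A) = 0.
Characteristic polynomial: λ^3 + 9.5*λ^2 + 24.59*λ + 10.045 = 0.
Factor: (λ + 4.9)(λ + 4.1)(λ + 0.5) = 0.
Roots: -0.5, -4.1, -4.9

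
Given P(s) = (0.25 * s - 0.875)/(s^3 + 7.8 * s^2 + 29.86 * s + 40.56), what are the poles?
Set denominator = 0: s^3 + 7.8*s^2 + 29.86*s + 40.56 = (s + 2.4)(s^2 + 5.4*s + 16.9) = 0 → Poles: -2.4, -2.7 + 3.1j, -2.7 - 3.1j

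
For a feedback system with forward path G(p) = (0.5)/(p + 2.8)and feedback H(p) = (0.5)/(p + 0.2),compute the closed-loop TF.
Closed-loop T = G/(1+GH).
Numerator: G_num * H_den = 0.5*p + 0.1.
Denominator: G_den * H_den + G_num * H_num = (p^2 + 3*p + 0.56) + (0.25) = p^2 + 3*p + 0.81.
T(p) = (0.5*p + 0.1)/(p^2 + 3*p + 0.81)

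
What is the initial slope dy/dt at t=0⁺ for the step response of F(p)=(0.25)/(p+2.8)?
IVT: y'(0⁺) = lim_{p→∞} p²·Y(p) = lim_{p→∞} p·F(p).
deg(num) = 0, deg(den) = 1, relative degree = 1, so p·F(p) → (leading num)/(leading den) = 0.25/1 = 0.25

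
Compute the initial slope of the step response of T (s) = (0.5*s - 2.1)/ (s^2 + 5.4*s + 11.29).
IVT: y'(0⁺) = lim_{s→∞} s²·Y(s) = lim_{s→∞} s·T(s).
deg(num) = 1, deg(den) = 2, relative degree = 1, so s·T(s) → (leading num)/(leading den) = 0.5/1 = 0.5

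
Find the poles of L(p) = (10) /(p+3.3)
Set denominator = 0: p + 3.3 = 0 → Poles: -3.3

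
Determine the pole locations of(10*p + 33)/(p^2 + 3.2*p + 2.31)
Set denominator = 0: p^2 + 3.2*p + 2.31 = (p + 1.1)(p + 2.1) = 0 → Poles: -1.1, -2.1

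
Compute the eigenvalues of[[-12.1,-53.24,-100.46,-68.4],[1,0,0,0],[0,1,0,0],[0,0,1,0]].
Eigenvalues solve det(λI - A) = 0.
Characteristic polynomial: λ^4 + 12.1*λ^3 + 53.24*λ^2 + 100.46*λ + 68.4 = 0.
Factor: (λ + 4)(λ + 3.8)(λ + 1.8)(λ + 2.5) = 0.
Roots: -1.8, -2.5, -3.8, -4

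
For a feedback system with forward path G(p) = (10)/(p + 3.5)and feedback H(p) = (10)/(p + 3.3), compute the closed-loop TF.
Closed-loop T = G/(1+GH).
Numerator: G_num * H_den = 10*p + 33.
Denominator: G_den * H_den + G_num * H_num = (p^2 + 6.8*p + 11.55) + (100) = p^2 + 6.8*p + 111.55.
T(p) = (10*p + 33)/(p^2 + 6.8*p + 111.55)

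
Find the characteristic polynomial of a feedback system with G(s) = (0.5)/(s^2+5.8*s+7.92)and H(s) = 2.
Characteristic poly = G_den * H_den + G_num * H_num = (s^2 + 5.8*s + 7.92) + (1) = s^2 + 5.8*s + 8.92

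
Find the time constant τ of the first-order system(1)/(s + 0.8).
First-order system: τ = -1/pole. Pole = -0.8. τ = -1/(-0.8) = 1.25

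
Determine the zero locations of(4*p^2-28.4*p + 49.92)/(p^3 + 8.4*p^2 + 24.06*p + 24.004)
Set numerator = 0: 4*p^2 - 28.4*p + 49.92 = 4*(p - 3.9)(p - 3.2) = 0 → Zeros: 3.2, 3.9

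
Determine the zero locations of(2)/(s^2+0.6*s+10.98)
Numerator is a nonzero constant (2) → Zeros: none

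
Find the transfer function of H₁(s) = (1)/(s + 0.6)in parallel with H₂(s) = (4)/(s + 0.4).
Parallel: H = H₁ + H₂ = (n₁·d₂ + n₂·d₁)/(d₁·d₂).
n₁·d₂ = s + 0.4. n₂·d₁ = 4*s + 2.4. Sum = 5*s + 2.8. d₁·d₂ = s^2 + s + 0.24.
H(s) = (5*s + 2.8)/(s^2 + s + 0.24)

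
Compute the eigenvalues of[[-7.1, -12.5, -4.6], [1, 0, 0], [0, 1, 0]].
Eigenvalues solve det(λI - A) = 0.
Characteristic polynomial: λ^3 + 7.1*λ^2 + 12.5*λ + 4.6 = 0.
Factor: (λ + 0.5)(λ + 2)(λ + 4.6) = 0.
Roots: -0.5, -2, -4.6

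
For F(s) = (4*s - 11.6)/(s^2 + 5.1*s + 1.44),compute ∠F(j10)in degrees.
Substitute s = j*10: F(j10) = 0.258488 - 0.272089j.
∠F(j10) = atan2(Im, Re) = atan2(-0.272089, 0.258488) = -46.47°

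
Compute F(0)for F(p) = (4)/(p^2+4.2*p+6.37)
DC gain = F(0) = num(0)/den(0) = 4/6.37 = 0.6279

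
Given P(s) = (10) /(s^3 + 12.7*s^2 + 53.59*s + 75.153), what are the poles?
Set denominator = 0: s^3 + 12.7*s^2 + 53.59*s + 75.153 = (s + 4.7)(s + 3.9)(s + 4.1) = 0 → Poles: -3.9, -4.1, -4.7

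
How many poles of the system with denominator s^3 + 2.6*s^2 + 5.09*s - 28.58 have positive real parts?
s^3 + 2.6*s^2 + 5.09*s - 28.58 = (s - 2)(s^2 + 4.6*s + 14.29). Poles: -2.3 + 3j, -2.3 - 3j, 2. RHP poles (Re>0): 1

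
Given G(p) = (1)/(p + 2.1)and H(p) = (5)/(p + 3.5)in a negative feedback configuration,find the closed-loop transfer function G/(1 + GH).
Closed-loop T = G/(1+GH).
Numerator: G_num * H_den = p + 3.5.
Denominator: G_den * H_den + G_num * H_num = (p^2 + 5.6*p + 7.35) + (5) = p^2 + 5.6*p + 12.35.
T(p) = (p + 3.5)/(p^2 + 5.6*p + 12.35)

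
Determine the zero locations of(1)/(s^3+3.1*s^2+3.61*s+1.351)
Numerator is a nonzero constant (1) → Zeros: none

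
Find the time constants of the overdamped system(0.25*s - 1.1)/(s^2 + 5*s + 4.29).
Overdamped: real poles at -3.9, -1.1. τ = -1/pole → τ₁ = 0.2564, τ₂ = 0.9091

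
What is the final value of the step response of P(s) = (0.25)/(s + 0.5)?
FVT: lim_{t→∞} y(t) = lim_{s→0} s*Y(s) where Y(s) = P(s)/s.
= lim_{s→0} P(s) = P(0) = num(0)/den(0) = 0.25/0.5 = 0.5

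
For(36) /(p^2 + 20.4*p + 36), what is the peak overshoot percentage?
Standard form: ωn²/(p²+2ζωn·p+ωn²) → ωn = 6, ζ = 1.7.
ζ ≥ 1, so the response is non-oscillatory: peak overshoot = 0%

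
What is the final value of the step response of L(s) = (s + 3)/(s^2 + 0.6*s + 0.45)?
FVT: lim_{t→∞} y(t) = lim_{s→0} s*Y(s) where Y(s) = L(s)/s.
= lim_{s→0} L(s) = L(0) = num(0)/den(0) = 3/0.45 = 6.667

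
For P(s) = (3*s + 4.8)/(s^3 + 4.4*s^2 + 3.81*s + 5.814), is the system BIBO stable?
Denominator: s^3 + 4.4*s^2 + 3.81*s + 5.814 = (s + 3.8)(s^2 + 0.6*s + 1.53). Poles: -0.3 + 1.2j, -0.3 - 1.2j, -3.8. All Re(p)<0: Yes (stable)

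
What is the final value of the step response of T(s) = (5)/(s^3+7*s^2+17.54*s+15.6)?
FVT: lim_{t→∞} y(t) = lim_{s→0} s*Y(s) where Y(s) = T(s)/s.
= lim_{s→0} T(s) = T(0) = num(0)/den(0) = 5/15.6 = 0.3205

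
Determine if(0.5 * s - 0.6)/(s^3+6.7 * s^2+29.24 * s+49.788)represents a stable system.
Denominator: s^3 + 6.7*s^2 + 29.24*s + 49.788 = (s + 2.7)(s^2 + 4*s + 18.44). Poles: -2 + 3.8j, -2 - 3.8j, -2.7. All Re(p)<0: Yes (stable)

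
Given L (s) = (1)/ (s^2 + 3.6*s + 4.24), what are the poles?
Set denominator = 0: s^2 + 3.6*s + 4.24 = 0 → Poles: -1.8 + 1j, -1.8 - 1j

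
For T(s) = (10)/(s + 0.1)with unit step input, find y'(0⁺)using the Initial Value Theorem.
IVT: y'(0⁺) = lim_{s→∞} s²·Y(s) = lim_{s→∞} s·T(s).
deg(num) = 0, deg(den) = 1, relative degree = 1, so s·T(s) → (leading num)/(leading den) = 10/1 = 10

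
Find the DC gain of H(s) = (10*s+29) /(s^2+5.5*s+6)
DC gain = H(0) = num(0)/den(0) = 29/6 = 4.833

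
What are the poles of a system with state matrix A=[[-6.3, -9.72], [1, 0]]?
Eigenvalues solve det(λI - A) = 0.
Characteristic polynomial: λ^2 + 6.3*λ + 9.72 = 0.
Factor: (λ + 2.7)(λ + 3.6) = 0.
Roots: -2.7, -3.6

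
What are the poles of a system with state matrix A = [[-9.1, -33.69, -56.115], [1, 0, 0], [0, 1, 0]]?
Eigenvalues solve det(λI - A) = 0.
Characteristic polynomial: λ^3 + 9.1*λ^2 + 33.69*λ + 56.115 = 0.
Factor: (λ + 4.3)(λ^2 + 4.8*λ + 13.05) = 0.
Roots: -2.4 + 2.7j, -2.4 - 2.7j, -4.3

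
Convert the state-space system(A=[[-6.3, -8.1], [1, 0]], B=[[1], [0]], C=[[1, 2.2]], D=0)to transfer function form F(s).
F(s) = C(sI - A)⁻¹B + D.
Characteristic polynomial det(sI - A) = s^2 + 6.3*s + 8.1.
Numerator from C·adj(sI-A)·B + D·det(sI-A) = s + 2.2.
F(s) = (s + 2.2)/(s^2 + 6.3*s + 8.1)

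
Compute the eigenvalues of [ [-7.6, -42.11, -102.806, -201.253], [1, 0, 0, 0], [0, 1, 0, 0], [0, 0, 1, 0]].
Eigenvalues solve det(λI - A) = 0.
Characteristic polynomial: λ^4 + 7.6*λ^3 + 42.11*λ^2 + 102.806*λ + 201.253 = 0.
Factor: (λ^2 + 2.6*λ + 11.3)(λ^2 + 5*λ + 17.81) = 0.
Roots: -1.3 + 3.1j, -1.3 - 3.1j, -2.5 + 3.4j, -2.5 - 3.4j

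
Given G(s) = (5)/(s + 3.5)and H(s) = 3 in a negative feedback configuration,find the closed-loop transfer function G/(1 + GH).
Closed-loop T = G/(1+GH).
Numerator: G_num * H_den = 5.
Denominator: G_den * H_den + G_num * H_num = (s + 3.5) + (15) = s + 18.5.
T(s) = (5)/(s + 18.5)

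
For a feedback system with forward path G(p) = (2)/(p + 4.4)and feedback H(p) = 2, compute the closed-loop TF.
Closed-loop T = G/(1+GH).
Numerator: G_num * H_den = 2.
Denominator: G_den * H_den + G_num * H_num = (p + 4.4) + (4) = p + 8.4.
T(p) = (2)/(p + 8.4)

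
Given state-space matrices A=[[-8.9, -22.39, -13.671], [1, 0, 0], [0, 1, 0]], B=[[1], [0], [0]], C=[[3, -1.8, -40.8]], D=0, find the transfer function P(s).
P(s) = C(sI - A)⁻¹B + D.
Characteristic polynomial det(sI - A) = s^3 + 8.9*s^2 + 22.39*s + 13.671.
Numerator from C·adj(sI-A)·B + D·det(sI-A) = 3*s^2 - 1.8*s - 40.8.
P(s) = (3*s^2 - 1.8*s - 40.8)/(s^3 + 8.9*s^2 + 22.39*s + 13.671)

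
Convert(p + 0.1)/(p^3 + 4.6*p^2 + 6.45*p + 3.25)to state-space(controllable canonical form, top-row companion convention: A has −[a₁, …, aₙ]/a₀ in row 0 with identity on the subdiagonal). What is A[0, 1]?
Reachable canonical form for den = p^3 + 4.6*p^2 + 6.45*p + 3.25: top row of A = -[a₁,a₂,...,aₙ]/a₀, ones on the subdiagonal, zeros elsewhere.
A = [[-4.6, -6.45, -3.25], [1, 0, 0], [0, 1, 0]].
A[0,1] = -6.45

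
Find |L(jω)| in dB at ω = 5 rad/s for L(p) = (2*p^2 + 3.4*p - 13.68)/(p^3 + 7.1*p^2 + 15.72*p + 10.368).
Substitute p = j*5: L(j5) = 0.327533 - 0.192647j.
|L(j5)| = sqrt(Re² + Im²) = 0.38.
20*log₁₀(0.38) = -8.40 dB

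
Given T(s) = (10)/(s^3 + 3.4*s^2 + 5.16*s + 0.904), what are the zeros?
Numerator is a nonzero constant (10) → Zeros: none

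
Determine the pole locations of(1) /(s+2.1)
Set denominator = 0: s + 2.1 = 0 → Poles: -2.1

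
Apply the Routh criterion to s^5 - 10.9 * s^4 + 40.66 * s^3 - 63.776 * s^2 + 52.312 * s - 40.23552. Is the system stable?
Routh array:
s^5: [1, 40.66, 52.312]; s^4: [-10.9, -63.776, -40.23552]; s^3: [34.809, 48.6207]; s^2: [-48.551, -40.23552]; s^1: [19.7735]; s^0: [-40.23552]
First column: [1, -10.9, 34.809, -48.551, 19.7735, -40.23552]. Sign changes = 5.
No, unstable (5 RHP root(s))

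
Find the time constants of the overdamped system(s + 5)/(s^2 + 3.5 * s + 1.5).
Overdamped: real poles at -0.5, -3. τ = -1/pole → τ₁ = 2, τ₂ = 0.3333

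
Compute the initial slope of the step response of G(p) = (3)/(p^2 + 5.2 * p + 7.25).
IVT: y'(0⁺) = lim_{p→∞} p²·Y(p) = lim_{p→∞} p·G(p).
deg(num) = 0, deg(den) = 2, relative degree = 2 ≥ 2, so p·G(p) → 0. Initial slope = 0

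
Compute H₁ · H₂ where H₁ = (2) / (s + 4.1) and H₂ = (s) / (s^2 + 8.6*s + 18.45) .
Series: H = H₁ · H₂ = (n₁·n₂)/(d₁·d₂).
Num: n₁·n₂ = 2*s. Den: d₁·d₂ = s^3 + 12.7*s^2 + 53.71*s + 75.645.
H(s) = (2*s)/(s^3 + 12.7*s^2 + 53.71*s + 75.645)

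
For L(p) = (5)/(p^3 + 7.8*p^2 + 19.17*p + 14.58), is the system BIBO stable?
Denominator: p^3 + 7.8*p^2 + 19.17*p + 14.58 = (p + 3.6)(p + 2.7)(p + 1.5). Poles: -1.5, -2.7, -3.6. All Re(p)<0: Yes (stable)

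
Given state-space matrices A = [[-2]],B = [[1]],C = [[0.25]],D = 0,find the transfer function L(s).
L(s) = C(sI - A)⁻¹B + D.
Characteristic polynomial det(sI - A) = s + 2.
Numerator from C·adj(sI-A)·B + D·det(sI-A) = 0.25.
L(s) = (0.25)/(s + 2)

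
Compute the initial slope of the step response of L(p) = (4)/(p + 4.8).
IVT: y'(0⁺) = lim_{p→∞} p²·Y(p) = lim_{p→∞} p·L(p).
deg(num) = 0, deg(den) = 1, relative degree = 1, so p·L(p) → (leading num)/(leading den) = 4/1 = 4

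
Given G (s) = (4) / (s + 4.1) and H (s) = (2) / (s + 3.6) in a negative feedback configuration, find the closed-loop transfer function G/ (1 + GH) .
Closed-loop T = G/(1+GH).
Numerator: G_num * H_den = 4*s + 14.4.
Denominator: G_den * H_den + G_num * H_num = (s^2 + 7.7*s + 14.76) + (8) = s^2 + 7.7*s + 22.76.
T(s) = (4*s + 14.4)/(s^2 + 7.7*s + 22.76)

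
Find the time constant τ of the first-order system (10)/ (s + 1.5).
First-order system: τ = -1/pole. Pole = -1.5. τ = -1/(-1.5) = 0.6667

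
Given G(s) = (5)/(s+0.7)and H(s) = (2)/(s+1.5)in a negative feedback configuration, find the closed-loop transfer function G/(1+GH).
Closed-loop T = G/(1+GH).
Numerator: G_num * H_den = 5*s + 7.5.
Denominator: G_den * H_den + G_num * H_num = (s^2 + 2.2*s + 1.05) + (10) = s^2 + 2.2*s + 11.05.
T(s) = (5*s + 7.5)/(s^2 + 2.2*s + 11.05)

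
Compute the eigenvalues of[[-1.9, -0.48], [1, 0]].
Eigenvalues solve det(λI - A) = 0.
Characteristic polynomial: λ^2 + 1.9*λ + 0.48 = 0.
Factor: (λ + 0.3)(λ + 1.6) = 0.
Roots: -0.3, -1.6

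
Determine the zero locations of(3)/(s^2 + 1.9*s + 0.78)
Numerator is a nonzero constant (3) → Zeros: none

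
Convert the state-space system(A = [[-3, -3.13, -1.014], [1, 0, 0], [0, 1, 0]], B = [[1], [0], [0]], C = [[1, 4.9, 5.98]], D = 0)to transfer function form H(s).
H(s) = C(sI - A)⁻¹B + D.
Characteristic polynomial det(sI - A) = s^3 + 3*s^2 + 3.13*s + 1.014.
Numerator from C·adj(sI-A)·B + D·det(sI-A) = s^2 + 4.9*s + 5.98.
H(s) = (s^2 + 4.9*s + 5.98)/(s^3 + 3*s^2 + 3.13*s + 1.014)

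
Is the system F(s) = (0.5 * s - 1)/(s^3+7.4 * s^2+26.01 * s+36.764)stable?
Denominator: s^3 + 7.4*s^2 + 26.01*s + 36.764 = (s + 2.8)(s^2 + 4.6*s + 13.13). Poles: -2.3 + 2.8j, -2.3 - 2.8j, -2.8. All Re(p)<0: Yes (stable)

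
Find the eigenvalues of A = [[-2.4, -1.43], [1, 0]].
Eigenvalues solve det(λI - A) = 0.
Characteristic polynomial: λ^2 + 2.4*λ + 1.43 = 0.
Factor: (λ + 1.1)(λ + 1.3) = 0.
Roots: -1.1, -1.3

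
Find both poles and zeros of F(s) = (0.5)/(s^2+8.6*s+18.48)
Set denominator = 0: s^2 + 8.6*s + 18.48 = (s + 4.2)(s + 4.4) = 0 → Poles: -4.2, -4.4
Numerator is a nonzero constant (0.5) → Zeros: none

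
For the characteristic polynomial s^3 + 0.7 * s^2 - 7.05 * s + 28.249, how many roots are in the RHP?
s^3 + 0.7*s^2 - 7.05*s + 28.249 = (s + 4.1)(s^2 - 3.4*s + 6.89). Poles: -4.1, 1.7 + 2j, 1.7 - 2j. RHP poles (Re>0): 2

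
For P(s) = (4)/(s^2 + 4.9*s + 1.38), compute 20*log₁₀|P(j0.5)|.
Substitute s = j*0.5: P(j0.5) = 0.62093 - 1.34626j.
|P(j0.5)| = sqrt(Re² + Im²) = 1.483.
20*log₁₀(1.483) = 3.42 dB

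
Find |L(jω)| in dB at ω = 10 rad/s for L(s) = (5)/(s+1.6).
Substitute s = j*10: L(j10) = 0.0780031 - 0.48752j.
|L(j10)| = sqrt(Re² + Im²) = 0.4937.
20*log₁₀(0.4937) = -6.13 dB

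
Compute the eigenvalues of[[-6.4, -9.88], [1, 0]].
Eigenvalues solve det(λI - A) = 0.
Characteristic polynomial: λ^2 + 6.4*λ + 9.88 = 0.
Factor: (λ + 2.6)(λ + 3.8) = 0.
Roots: -2.6, -3.8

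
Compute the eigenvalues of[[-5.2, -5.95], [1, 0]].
Eigenvalues solve det(λI - A) = 0.
Characteristic polynomial: λ^2 + 5.2*λ + 5.95 = 0.
Factor: (λ + 1.7)(λ + 3.5) = 0.
Roots: -1.7, -3.5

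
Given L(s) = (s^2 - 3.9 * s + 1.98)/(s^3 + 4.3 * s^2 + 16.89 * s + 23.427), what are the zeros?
Set numerator = 0: s^2 - 3.9*s + 1.98 = (s - 3.3)(s - 0.6) = 0 → Zeros: 0.6, 3.3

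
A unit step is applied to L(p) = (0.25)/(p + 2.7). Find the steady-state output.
FVT: lim_{t→∞} y(t) = lim_{p→0} p*Y(p) where Y(p) = L(p)/p.
= lim_{p→0} L(p) = L(0) = num(0)/den(0) = 0.25/2.7 = 0.09259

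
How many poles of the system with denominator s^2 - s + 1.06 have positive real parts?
Poles: 0.5 + 0.9j, 0.5 - 0.9j. RHP poles (Re>0): 2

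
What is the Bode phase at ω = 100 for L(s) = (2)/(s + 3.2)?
Substitute s = j*100: L(j100) = 0.000639345 - 0.0199795j.
∠L(j100) = atan2(Im, Re) = atan2(-0.0199795, 0.000639345) = -88.17°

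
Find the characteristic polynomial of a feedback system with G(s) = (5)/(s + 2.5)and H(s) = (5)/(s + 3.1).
Characteristic poly = G_den * H_den + G_num * H_num = (s^2 + 5.6*s + 7.75) + (25) = s^2 + 5.6*s + 32.75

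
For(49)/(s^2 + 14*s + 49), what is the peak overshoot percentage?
Standard form: ωn²/(s²+2ζωn·s+ωn²) → ωn = 7, ζ = 1.
ζ ≥ 1, so the response is non-oscillatory: peak overshoot = 0%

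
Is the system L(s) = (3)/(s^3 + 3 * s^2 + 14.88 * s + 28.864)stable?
Denominator: s^3 + 3*s^2 + 14.88*s + 28.864 = (s + 2.2)(s^2 + 0.8*s + 13.12). Poles: -0.4 + 3.6j, -0.4 - 3.6j, -2.2. All Re(p)<0: Yes (stable)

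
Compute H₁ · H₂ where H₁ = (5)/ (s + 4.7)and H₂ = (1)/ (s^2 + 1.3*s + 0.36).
Series: H = H₁ · H₂ = (n₁·n₂)/(d₁·d₂).
Num: n₁·n₂ = 5. Den: d₁·d₂ = s^3 + 6*s^2 + 6.47*s + 1.692.
H(s) = (5)/(s^3 + 6*s^2 + 6.47*s + 1.692)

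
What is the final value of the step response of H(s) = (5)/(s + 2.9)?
FVT: lim_{t→∞} y(t) = lim_{s→0} s*Y(s) where Y(s) = H(s)/s.
= lim_{s→0} H(s) = H(0) = num(0)/den(0) = 5/2.9 = 1.724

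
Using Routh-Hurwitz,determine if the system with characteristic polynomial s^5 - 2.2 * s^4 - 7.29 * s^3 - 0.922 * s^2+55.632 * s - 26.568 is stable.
Routh array:
s^5: [1, -7.29, 55.632]; s^4: [-2.2, -0.922, -26.568]; s^3: [-7.70909, 43.5556]; s^2: [-13.3518, -26.568]; s^1: [58.8955]; s^0: [-26.568]
First column: [1, -2.2, -7.70909, -13.3518, 58.8955, -26.568]. Sign changes = 3.
No, unstable (3 RHP root(s))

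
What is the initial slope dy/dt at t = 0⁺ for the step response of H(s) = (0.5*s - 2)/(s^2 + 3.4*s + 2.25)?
IVT: y'(0⁺) = lim_{s→∞} s²·Y(s) = lim_{s→∞} s·H(s).
deg(num) = 1, deg(den) = 2, relative degree = 1, so s·H(s) → (leading num)/(leading den) = 0.5/1 = 0.5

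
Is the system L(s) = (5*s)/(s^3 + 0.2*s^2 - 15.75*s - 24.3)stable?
Denominator: s^3 + 0.2*s^2 - 15.75*s - 24.3 = (s - 4.5)(s + 2.7)(s + 2). Poles: -2, -2.7, 4.5. All Re(p)<0: No (unstable)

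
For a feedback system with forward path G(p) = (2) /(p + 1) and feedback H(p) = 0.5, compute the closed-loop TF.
Closed-loop T = G/(1+GH).
Numerator: G_num * H_den = 2.
Denominator: G_den * H_den + G_num * H_num = (p + 1) + (1) = p + 2.
T(p) = (2)/(p + 2)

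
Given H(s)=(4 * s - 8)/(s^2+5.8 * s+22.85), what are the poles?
Set denominator = 0: s^2 + 5.8*s + 22.85 = 0 → Poles: -2.9 + 3.8j, -2.9 - 3.8j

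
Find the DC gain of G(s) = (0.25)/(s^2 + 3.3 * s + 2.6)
DC gain = G(0) = num(0)/den(0) = 0.25/2.6 = 0.09615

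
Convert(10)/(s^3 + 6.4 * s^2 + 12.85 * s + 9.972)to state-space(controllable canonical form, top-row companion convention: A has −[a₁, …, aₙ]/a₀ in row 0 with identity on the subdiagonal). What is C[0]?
Reachable canonical form: C = numerator coefficients (right-aligned, zero-padded to length n).
num = 10, C = [[0, 0, 10]].
C[0] = 0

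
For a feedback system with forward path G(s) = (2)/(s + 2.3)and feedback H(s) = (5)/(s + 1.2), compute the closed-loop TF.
Closed-loop T = G/(1+GH).
Numerator: G_num * H_den = 2*s + 2.4.
Denominator: G_den * H_den + G_num * H_num = (s^2 + 3.5*s + 2.76) + (10) = s^2 + 3.5*s + 12.76.
T(s) = (2*s + 2.4)/(s^2 + 3.5*s + 12.76)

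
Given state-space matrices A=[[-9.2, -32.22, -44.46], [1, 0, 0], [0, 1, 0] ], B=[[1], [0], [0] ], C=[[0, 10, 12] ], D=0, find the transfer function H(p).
H(p) = C(pI - A)⁻¹B + D.
Characteristic polynomial det(pI - A) = p^3 + 9.2*p^2 + 32.22*p + 44.46.
Numerator from C·adj(pI-A)·B + D·det(pI-A) = 10*p + 12.
H(p) = (10*p + 12)/(p^3 + 9.2*p^2 + 32.22*p + 44.46)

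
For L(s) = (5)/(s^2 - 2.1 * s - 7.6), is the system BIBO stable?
Denominator: s^2 - 2.1*s - 7.6 = (s - 4)(s + 1.9). Poles: -1.9, 4. All Re(p)<0: No (unstable)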